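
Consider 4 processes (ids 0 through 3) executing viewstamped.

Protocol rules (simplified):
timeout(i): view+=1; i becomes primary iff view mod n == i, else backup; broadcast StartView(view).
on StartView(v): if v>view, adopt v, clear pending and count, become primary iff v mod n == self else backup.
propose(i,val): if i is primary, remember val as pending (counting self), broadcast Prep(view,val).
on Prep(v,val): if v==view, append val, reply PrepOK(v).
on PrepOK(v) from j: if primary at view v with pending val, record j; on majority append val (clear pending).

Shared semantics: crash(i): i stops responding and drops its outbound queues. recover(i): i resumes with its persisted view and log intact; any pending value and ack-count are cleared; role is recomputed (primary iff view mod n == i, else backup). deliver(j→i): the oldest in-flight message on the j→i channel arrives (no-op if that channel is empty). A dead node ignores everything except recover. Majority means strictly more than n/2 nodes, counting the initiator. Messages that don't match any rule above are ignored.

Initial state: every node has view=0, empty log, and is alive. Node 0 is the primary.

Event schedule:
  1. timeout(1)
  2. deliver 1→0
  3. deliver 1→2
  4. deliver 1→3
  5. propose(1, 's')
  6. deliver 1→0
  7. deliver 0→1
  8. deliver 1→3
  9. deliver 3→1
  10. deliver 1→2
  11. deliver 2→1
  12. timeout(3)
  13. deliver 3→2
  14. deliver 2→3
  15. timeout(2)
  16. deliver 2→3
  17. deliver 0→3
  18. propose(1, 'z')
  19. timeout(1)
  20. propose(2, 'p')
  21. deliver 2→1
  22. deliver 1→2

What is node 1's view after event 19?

e1 timeout(1): 1[prim,v=1,-]
e2 deliver 1→0: 0[back,v=1,-]
e3 deliver 1→2: 2[back,v=1,-]
e4 deliver 1→3: 3[back,v=1,-]
e5 propose(1,'s'): ·
e6 deliver 1→0: 0[back,v=1,s]
e7 deliver 0→1: ·
e8 deliver 1→3: 3[back,v=1,s]
e9 deliver 3→1: 1[prim,v=1,s]
e10 deliver 1→2: 2[back,v=1,s]
e11 deliver 2→1: ·
e12 timeout(3): 3[back,v=2,s]
e13 deliver 3→2: 2[prim,v=2,s]
e14 deliver 2→3: ·
e15 timeout(2): 2[back,v=3,s]
e16 deliver 2→3: 3[prim,v=3,s]
e17 deliver 0→3: ·
e18 propose(1,'z'): ·
e19 timeout(1): 1[back,v=2,s]

2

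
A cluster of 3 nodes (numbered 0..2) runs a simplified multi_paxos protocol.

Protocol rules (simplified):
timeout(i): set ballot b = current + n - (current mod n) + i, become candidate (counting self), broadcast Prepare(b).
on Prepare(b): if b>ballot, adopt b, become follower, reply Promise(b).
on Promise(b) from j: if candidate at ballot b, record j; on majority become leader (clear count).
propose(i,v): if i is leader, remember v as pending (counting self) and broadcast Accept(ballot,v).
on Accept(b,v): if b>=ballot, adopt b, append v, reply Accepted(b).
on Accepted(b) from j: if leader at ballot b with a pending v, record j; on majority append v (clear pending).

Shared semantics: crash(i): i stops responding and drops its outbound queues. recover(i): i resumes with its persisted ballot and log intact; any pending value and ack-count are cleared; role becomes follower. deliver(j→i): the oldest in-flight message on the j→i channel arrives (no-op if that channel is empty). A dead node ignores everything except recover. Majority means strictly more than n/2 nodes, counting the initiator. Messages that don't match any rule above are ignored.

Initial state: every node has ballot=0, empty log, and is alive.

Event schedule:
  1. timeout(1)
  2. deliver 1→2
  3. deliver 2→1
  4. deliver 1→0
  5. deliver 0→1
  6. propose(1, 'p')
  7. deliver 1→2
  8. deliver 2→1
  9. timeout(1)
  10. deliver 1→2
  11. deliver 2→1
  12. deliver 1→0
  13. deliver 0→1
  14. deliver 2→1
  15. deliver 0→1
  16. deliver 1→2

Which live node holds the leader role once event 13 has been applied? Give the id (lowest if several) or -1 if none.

1

step 1 timeout(1): 1={cand,b=4,log=-}
step 2 deliver 1→2: 2={foll,b=4,log=-}
step 3 deliver 2→1: 1={lead,b=4,log=-}
step 4 deliver 1→0: 0={foll,b=4,log=-}
step 5 deliver 0→1: —
step 6 propose(1,'p'): —
step 7 deliver 1→2: 2={foll,b=4,log=p}
step 8 deliver 2→1: 1={lead,b=4,log=p}
step 9 timeout(1): 1={cand,b=7,log=p}
step 10 deliver 1→2: 2={foll,b=7,log=p}
step 11 deliver 2→1: 1={lead,b=7,log=p}
step 12 deliver 1→0: 0={foll,b=4,log=p}
step 13 deliver 0→1: —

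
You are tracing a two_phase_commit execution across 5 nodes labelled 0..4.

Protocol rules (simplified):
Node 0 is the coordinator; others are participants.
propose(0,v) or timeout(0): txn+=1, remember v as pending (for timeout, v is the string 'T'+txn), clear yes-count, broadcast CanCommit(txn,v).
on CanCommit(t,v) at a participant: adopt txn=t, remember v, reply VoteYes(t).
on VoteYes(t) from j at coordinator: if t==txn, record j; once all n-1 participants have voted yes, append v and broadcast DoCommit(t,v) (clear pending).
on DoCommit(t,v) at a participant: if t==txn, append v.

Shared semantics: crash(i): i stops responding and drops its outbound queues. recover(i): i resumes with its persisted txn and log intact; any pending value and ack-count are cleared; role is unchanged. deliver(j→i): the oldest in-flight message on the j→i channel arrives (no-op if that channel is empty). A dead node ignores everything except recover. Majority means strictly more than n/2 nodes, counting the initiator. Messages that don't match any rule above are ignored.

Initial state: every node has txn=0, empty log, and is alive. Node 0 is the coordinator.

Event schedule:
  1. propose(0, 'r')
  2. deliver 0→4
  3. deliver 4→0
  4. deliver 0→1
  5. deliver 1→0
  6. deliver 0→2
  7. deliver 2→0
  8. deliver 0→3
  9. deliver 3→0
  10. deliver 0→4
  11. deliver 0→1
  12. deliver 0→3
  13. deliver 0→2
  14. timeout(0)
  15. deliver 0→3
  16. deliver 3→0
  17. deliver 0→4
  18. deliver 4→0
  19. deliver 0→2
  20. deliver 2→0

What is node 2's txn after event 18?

1. propose(0,'r'):  <0:coor t1 ->
2. deliver 0→4:  <4:part t1 ->
3. deliver 4→0:  nop
4. deliver 0→1:  <1:part t1 ->
5. deliver 1→0:  nop
6. deliver 0→2:  <2:part t1 ->
7. deliver 2→0:  nop
8. deliver 0→3:  <3:part t1 ->
9. deliver 3→0:  <0:coor t1 r>
10. deliver 0→4:  <4:part t1 r>
11. deliver 0→1:  <1:part t1 r>
12. deliver 0→3:  <3:part t1 r>
13. deliver 0→2:  <2:part t1 r>
14. timeout(0):  <0:coor t2 r>
15. deliver 0→3:  <3:part t2 r>
16. deliver 3→0:  nop
17. deliver 0→4:  <4:part t2 r>
18. deliver 4→0:  nop

1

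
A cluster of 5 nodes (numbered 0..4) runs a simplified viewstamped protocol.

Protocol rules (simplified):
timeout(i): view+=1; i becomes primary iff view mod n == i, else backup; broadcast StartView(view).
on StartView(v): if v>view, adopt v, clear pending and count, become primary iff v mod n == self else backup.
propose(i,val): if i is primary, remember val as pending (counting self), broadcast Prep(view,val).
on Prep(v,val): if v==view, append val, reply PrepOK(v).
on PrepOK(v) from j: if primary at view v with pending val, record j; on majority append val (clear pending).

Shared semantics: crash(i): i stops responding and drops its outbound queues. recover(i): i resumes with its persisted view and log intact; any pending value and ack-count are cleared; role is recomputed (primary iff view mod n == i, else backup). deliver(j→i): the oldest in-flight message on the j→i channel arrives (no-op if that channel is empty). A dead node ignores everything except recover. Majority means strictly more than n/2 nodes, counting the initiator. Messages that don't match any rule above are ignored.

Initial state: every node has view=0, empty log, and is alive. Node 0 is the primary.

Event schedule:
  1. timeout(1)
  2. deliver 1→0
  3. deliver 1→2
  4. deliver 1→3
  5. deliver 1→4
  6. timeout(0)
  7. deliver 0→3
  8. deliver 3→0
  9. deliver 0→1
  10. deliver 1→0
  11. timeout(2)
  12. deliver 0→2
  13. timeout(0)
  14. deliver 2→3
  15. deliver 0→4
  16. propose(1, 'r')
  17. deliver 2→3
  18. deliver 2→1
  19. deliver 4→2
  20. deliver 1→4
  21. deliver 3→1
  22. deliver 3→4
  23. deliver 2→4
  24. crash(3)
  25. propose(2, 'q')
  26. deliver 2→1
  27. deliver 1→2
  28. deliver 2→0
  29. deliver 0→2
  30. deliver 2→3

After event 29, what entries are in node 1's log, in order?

q

after 1 — timeout(1): n1:prim/v1/[-]
after 2 — deliver 1→0: n0:back/v1/[-]
after 3 — deliver 1→2: n2:back/v1/[-]
after 4 — deliver 1→3: n3:back/v1/[-]
after 5 — deliver 1→4: n4:back/v1/[-]
after 6 — timeout(0): n0:back/v2/[-]
after 7 — deliver 0→3: n3:back/v2/[-]
after 8 — deliver 3→0: ·
after 9 — deliver 0→1: n1:back/v2/[-]
after 10 — deliver 1→0: ·
after 11 — timeout(2): n2:prim/v2/[-]
after 12 — deliver 0→2: ·
after 13 — timeout(0): n0:back/v3/[-]
after 14 — deliver 2→3: ·
after 15 — deliver 0→4: n4:back/v2/[-]
after 16 — propose(1,'r'): ·
after 17 — deliver 2→3: ·
after 18 — deliver 2→1: ·
after 19 — deliver 4→2: ·
after 20 — deliver 1→4: ·
after 21 — deliver 3→1: ·
after 22 — deliver 3→4: ·
after 23 — deliver 2→4: ·
after 24 — crash(3): n3:✗back/v2/[-]
after 25 — propose(2,'q'): ·
after 26 — deliver 2→1: n1:back/v2/[q]
after 27 — deliver 1→2: ·
after 28 — deliver 2→0: ·
after 29 — deliver 0→2: n2:back/v3/[-]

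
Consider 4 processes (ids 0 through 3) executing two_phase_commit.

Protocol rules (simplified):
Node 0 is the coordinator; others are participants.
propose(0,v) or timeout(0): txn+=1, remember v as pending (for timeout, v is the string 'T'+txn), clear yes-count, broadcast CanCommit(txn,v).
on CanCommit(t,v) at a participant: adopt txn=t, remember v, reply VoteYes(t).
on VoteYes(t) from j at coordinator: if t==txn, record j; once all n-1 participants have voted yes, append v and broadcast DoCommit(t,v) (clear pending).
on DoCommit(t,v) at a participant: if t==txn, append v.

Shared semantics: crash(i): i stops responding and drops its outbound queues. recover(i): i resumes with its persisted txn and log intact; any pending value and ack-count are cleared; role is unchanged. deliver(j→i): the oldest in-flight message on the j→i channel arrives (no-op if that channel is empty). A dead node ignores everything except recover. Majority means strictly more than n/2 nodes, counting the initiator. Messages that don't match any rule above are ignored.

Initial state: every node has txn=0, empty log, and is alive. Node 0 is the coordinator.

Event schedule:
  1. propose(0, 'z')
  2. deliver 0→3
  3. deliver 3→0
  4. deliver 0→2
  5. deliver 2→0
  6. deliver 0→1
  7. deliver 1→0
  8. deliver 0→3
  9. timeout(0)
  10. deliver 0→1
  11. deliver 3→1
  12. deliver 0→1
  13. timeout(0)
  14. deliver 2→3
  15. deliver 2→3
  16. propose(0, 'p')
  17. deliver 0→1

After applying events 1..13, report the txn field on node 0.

e1 propose(0,'z'): 0[coor,t=1,-]
e2 deliver 0→3: 3[part,t=1,-]
e3 deliver 3→0: ·
e4 deliver 0→2: 2[part,t=1,-]
e5 deliver 2→0: ·
e6 deliver 0→1: 1[part,t=1,-]
e7 deliver 1→0: 0[coor,t=1,z]
e8 deliver 0→3: 3[part,t=1,z]
e9 timeout(0): 0[coor,t=2,z]
e10 deliver 0→1: 1[part,t=1,z]
e11 deliver 3→1: ·
e12 deliver 0→1: 1[part,t=2,z]
e13 timeout(0): 0[coor,t=3,z]

3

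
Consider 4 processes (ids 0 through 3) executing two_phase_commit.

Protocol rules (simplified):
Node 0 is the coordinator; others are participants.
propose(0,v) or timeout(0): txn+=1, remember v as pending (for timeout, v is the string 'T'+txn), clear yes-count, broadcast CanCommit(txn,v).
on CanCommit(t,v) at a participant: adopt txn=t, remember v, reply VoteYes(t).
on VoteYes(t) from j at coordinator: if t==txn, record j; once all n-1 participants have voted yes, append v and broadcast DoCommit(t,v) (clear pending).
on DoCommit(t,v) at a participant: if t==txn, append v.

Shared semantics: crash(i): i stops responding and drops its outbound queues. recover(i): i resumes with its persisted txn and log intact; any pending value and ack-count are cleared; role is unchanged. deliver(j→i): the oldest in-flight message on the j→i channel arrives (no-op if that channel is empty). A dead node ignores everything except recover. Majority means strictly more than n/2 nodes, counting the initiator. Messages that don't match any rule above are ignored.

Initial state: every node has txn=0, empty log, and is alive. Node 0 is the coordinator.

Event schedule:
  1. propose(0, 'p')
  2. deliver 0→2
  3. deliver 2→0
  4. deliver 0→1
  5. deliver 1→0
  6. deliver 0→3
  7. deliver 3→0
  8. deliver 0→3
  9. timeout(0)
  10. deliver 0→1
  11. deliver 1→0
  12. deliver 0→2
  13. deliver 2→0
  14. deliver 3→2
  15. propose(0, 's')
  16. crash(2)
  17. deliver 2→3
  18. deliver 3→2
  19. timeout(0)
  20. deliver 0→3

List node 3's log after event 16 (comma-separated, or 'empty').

after 1 — propose(0,'p'): n0:coor/t1/[-]
after 2 — deliver 0→2: n2:part/t1/[-]
after 3 — deliver 2→0: ·
after 4 — deliver 0→1: n1:part/t1/[-]
after 5 — deliver 1→0: ·
after 6 — deliver 0→3: n3:part/t1/[-]
after 7 — deliver 3→0: n0:coor/t1/[p]
after 8 — deliver 0→3: n3:part/t1/[p]
after 9 — timeout(0): n0:coor/t2/[p]
after 10 — deliver 0→1: n1:part/t1/[p]
after 11 — deliver 1→0: ·
after 12 — deliver 0→2: n2:part/t1/[p]
after 13 — deliver 2→0: ·
after 14 — deliver 3→2: ·
after 15 — propose(0,'s'): n0:coor/t3/[p]
after 16 — crash(2): n2:✗part/t1/[p]

p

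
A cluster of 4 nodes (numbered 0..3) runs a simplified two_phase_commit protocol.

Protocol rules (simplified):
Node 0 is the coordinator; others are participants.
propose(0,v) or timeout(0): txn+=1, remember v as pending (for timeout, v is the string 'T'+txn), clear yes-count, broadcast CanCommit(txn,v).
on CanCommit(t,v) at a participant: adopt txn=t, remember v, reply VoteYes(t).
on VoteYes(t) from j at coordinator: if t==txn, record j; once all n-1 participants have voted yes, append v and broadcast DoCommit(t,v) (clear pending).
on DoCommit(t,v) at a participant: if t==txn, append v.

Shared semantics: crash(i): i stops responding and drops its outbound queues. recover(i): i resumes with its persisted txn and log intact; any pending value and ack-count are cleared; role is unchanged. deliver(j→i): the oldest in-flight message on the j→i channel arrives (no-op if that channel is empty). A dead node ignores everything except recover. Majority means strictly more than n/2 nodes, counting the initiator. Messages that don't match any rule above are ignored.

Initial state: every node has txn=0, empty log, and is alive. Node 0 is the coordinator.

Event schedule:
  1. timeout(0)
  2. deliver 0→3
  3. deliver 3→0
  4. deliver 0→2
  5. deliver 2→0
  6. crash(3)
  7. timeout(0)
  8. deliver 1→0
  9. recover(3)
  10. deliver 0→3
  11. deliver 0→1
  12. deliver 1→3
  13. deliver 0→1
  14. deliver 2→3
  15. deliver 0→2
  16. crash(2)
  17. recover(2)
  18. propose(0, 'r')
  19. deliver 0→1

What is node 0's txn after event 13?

2

1. timeout(0):  <0:coor t1 ->
2. deliver 0→3:  <3:part t1 ->
3. deliver 3→0:  nop
4. deliver 0→2:  <2:part t1 ->
5. deliver 2→0:  nop
6. crash(3):  <3:✗part t1 ->
7. timeout(0):  <0:coor t2 ->
8. deliver 1→0:  nop
9. recover(3):  <3:part t1 ->
10. deliver 0→3:  <3:part t2 ->
11. deliver 0→1:  <1:part t1 ->
12. deliver 1→3:  nop
13. deliver 0→1:  <1:part t2 ->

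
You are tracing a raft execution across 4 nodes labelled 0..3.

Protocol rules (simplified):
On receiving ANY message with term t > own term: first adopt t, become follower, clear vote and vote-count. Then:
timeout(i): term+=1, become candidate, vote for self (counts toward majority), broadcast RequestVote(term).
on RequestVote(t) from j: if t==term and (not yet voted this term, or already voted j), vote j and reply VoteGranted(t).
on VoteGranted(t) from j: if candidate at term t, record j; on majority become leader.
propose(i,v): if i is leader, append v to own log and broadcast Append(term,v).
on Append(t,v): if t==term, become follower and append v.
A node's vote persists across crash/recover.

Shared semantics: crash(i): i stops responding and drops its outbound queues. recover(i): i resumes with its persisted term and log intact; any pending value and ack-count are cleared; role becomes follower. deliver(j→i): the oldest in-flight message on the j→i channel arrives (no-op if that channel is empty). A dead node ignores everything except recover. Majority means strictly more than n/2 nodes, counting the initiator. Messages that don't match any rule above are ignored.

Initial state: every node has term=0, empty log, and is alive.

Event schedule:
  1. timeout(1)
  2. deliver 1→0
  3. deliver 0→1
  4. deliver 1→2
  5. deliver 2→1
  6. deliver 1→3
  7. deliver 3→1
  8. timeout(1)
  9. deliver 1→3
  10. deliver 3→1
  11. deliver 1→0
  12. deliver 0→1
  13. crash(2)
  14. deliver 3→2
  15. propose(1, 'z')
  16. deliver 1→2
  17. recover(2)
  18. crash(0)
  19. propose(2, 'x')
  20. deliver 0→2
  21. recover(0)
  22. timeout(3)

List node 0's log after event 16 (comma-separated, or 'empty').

empty

1. timeout(1):  <1:cand t1 ->
2. deliver 1→0:  <0:foll t1 ->
3. deliver 0→1:  nop
4. deliver 1→2:  <2:foll t1 ->
5. deliver 2→1:  <1:lead t1 ->
6. deliver 1→3:  <3:foll t1 ->
7. deliver 3→1:  nop
8. timeout(1):  <1:cand t2 ->
9. deliver 1→3:  <3:foll t2 ->
10. deliver 3→1:  nop
11. deliver 1→0:  <0:foll t2 ->
12. deliver 0→1:  <1:lead t2 ->
13. crash(2):  <2:✗foll t1 ->
14. deliver 3→2:  nop
15. propose(1,'z'):  <1:lead t2 z>
16. deliver 1→2:  nop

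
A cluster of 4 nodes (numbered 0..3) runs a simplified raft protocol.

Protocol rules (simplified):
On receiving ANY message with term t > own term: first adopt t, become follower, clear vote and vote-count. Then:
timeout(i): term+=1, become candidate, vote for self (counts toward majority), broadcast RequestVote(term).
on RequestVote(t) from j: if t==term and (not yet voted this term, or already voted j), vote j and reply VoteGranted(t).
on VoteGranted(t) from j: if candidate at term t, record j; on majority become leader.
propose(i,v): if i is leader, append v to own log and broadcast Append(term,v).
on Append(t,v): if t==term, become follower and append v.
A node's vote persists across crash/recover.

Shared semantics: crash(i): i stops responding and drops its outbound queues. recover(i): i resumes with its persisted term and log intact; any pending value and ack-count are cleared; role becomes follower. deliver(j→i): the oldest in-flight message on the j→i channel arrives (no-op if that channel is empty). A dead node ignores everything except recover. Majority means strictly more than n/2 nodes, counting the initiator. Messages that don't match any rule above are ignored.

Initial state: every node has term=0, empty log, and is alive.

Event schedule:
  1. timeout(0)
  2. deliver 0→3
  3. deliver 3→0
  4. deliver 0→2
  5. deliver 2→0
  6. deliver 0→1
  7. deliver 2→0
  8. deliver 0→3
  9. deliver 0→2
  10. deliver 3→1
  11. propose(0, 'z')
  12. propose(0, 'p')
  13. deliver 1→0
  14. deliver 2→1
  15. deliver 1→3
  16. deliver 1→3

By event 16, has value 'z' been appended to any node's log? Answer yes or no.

yes

1. timeout(0):  <0:cand t1 ->
2. deliver 0→3:  <3:foll t1 ->
3. deliver 3→0:  nop
4. deliver 0→2:  <2:foll t1 ->
5. deliver 2→0:  <0:lead t1 ->
6. deliver 0→1:  <1:foll t1 ->
7. deliver 2→0:  nop
8. deliver 0→3:  nop
9. deliver 0→2:  nop
10. deliver 3→1:  nop
11. propose(0,'z'):  <0:lead t1 z>
12. propose(0,'p'):  <0:lead t1 z,p>
13. deliver 1→0:  nop
14. deliver 2→1:  nop
15. deliver 1→3:  nop
16. deliver 1→3:  nop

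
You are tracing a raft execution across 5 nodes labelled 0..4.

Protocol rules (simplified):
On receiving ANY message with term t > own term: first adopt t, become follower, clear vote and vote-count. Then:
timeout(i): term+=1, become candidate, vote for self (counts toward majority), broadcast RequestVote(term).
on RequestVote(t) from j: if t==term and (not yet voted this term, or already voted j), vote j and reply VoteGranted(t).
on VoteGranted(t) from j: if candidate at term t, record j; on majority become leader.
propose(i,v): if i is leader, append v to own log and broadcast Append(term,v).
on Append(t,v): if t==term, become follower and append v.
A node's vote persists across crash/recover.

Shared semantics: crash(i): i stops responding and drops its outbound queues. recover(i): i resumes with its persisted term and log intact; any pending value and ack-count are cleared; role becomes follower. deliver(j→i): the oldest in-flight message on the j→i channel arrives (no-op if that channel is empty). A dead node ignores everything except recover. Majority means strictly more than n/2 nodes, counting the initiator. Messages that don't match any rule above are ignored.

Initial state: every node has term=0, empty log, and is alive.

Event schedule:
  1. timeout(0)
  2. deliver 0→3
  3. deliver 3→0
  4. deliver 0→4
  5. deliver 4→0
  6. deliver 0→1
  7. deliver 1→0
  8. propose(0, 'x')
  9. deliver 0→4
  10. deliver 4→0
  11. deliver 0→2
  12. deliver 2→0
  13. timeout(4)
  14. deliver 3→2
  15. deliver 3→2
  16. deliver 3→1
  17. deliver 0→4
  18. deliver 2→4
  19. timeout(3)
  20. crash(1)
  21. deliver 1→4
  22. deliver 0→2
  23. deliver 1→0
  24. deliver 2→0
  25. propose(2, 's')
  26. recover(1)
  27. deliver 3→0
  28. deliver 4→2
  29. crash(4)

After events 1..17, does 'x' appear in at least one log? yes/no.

yes

[1] timeout(0) → N0(cand t1 [-])
[2] deliver 0→3 → N3(foll t1 [-])
[3] deliver 3→0 → ∅
[4] deliver 0→4 → N4(foll t1 [-])
[5] deliver 4→0 → N0(lead t1 [-])
[6] deliver 0→1 → N1(foll t1 [-])
[7] deliver 1→0 → ∅
[8] propose(0,'x') → N0(lead t1 [x])
[9] deliver 0→4 → N4(foll t1 [x])
[10] deliver 4→0 → ∅
[11] deliver 0→2 → N2(foll t1 [-])
[12] deliver 2→0 → ∅
[13] timeout(4) → N4(cand t2 [x])
[14] deliver 3→2 → ∅
[15] deliver 3→2 → ∅
[16] deliver 3→1 → ∅
[17] deliver 0→4 → ∅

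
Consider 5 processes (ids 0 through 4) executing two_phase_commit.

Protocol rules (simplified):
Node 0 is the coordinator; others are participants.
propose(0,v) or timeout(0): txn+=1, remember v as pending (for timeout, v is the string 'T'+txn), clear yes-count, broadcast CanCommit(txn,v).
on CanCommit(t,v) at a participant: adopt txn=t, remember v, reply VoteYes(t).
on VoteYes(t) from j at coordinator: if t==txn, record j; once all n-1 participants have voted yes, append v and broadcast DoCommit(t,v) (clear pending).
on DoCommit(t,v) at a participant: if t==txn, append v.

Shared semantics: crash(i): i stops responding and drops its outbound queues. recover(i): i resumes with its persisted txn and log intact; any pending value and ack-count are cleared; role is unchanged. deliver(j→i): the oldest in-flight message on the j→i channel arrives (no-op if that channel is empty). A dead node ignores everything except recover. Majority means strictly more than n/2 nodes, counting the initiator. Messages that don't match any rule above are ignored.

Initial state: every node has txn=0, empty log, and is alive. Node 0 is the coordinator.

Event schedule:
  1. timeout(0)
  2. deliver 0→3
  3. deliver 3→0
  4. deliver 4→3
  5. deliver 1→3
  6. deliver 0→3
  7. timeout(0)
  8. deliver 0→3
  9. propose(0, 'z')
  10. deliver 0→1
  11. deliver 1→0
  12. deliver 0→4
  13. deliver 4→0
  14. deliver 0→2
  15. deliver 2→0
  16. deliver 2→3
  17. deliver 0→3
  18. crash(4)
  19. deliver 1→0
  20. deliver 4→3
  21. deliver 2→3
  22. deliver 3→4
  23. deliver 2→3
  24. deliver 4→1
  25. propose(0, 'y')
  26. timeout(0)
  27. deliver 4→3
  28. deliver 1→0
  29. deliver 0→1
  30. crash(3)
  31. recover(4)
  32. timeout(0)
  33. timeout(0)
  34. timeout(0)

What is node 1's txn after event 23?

after 1 — timeout(0): n0:coor/t1/[-]
after 2 — deliver 0→3: n3:part/t1/[-]
after 3 — deliver 3→0: ·
after 4 — deliver 4→3: ·
after 5 — deliver 1→3: ·
after 6 — deliver 0→3: ·
after 7 — timeout(0): n0:coor/t2/[-]
after 8 — deliver 0→3: n3:part/t2/[-]
after 9 — propose(0,'z'): n0:coor/t3/[-]
after 10 — deliver 0→1: n1:part/t1/[-]
after 11 — deliver 1→0: ·
after 12 — deliver 0→4: n4:part/t1/[-]
after 13 — deliver 4→0: ·
after 14 — deliver 0→2: n2:part/t1/[-]
after 15 — deliver 2→0: ·
after 16 — deliver 2→3: ·
after 17 — deliver 0→3: n3:part/t3/[-]
after 18 — crash(4): n4:✗part/t1/[-]
after 19 — deliver 1→0: ·
after 20 — deliver 4→3: ·
after 21 — deliver 2→3: ·
after 22 — deliver 3→4: ·
after 23 — deliver 2→3: ·

1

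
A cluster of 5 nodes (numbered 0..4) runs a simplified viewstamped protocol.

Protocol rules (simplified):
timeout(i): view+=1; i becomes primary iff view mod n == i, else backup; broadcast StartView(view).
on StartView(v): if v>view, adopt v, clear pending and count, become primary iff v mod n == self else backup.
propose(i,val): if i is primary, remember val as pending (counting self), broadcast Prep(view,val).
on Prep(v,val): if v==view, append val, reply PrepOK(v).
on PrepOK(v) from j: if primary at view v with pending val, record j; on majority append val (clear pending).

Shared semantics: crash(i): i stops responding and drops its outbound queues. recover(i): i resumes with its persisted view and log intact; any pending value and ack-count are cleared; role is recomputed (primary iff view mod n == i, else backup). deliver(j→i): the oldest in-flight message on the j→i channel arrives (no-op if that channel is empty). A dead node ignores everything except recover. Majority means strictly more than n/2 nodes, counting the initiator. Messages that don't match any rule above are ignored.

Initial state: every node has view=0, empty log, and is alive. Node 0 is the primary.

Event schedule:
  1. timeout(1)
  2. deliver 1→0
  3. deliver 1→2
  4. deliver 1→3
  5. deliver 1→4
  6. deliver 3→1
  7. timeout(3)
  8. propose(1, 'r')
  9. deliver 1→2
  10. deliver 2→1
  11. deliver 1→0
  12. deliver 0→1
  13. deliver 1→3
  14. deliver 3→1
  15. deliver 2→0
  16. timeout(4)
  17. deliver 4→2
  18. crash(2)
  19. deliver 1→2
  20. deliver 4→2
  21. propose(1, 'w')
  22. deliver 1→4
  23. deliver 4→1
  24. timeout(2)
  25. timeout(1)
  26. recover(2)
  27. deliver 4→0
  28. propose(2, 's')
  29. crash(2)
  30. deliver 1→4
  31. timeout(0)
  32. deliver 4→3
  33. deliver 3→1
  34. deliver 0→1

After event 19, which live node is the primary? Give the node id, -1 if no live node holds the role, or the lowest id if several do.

e1 timeout(1): 1[prim,v=1,-]
e2 deliver 1→0: 0[back,v=1,-]
e3 deliver 1→2: 2[back,v=1,-]
e4 deliver 1→3: 3[back,v=1,-]
e5 deliver 1→4: 4[back,v=1,-]
e6 deliver 3→1: ·
e7 timeout(3): 3[back,v=2,-]
e8 propose(1,'r'): ·
e9 deliver 1→2: 2[back,v=1,r]
e10 deliver 2→1: ·
e11 deliver 1→0: 0[back,v=1,r]
e12 deliver 0→1: 1[prim,v=1,r]
e13 deliver 1→3: ·
e14 deliver 3→1: 1[back,v=2,r]
e15 deliver 2→0: ·
e16 timeout(4): 4[back,v=2,-]
e17 deliver 4→2: 2[prim,v=2,r]
e18 crash(2): 2[✗prim,v=2,r]
e19 deliver 1→2: ·

-1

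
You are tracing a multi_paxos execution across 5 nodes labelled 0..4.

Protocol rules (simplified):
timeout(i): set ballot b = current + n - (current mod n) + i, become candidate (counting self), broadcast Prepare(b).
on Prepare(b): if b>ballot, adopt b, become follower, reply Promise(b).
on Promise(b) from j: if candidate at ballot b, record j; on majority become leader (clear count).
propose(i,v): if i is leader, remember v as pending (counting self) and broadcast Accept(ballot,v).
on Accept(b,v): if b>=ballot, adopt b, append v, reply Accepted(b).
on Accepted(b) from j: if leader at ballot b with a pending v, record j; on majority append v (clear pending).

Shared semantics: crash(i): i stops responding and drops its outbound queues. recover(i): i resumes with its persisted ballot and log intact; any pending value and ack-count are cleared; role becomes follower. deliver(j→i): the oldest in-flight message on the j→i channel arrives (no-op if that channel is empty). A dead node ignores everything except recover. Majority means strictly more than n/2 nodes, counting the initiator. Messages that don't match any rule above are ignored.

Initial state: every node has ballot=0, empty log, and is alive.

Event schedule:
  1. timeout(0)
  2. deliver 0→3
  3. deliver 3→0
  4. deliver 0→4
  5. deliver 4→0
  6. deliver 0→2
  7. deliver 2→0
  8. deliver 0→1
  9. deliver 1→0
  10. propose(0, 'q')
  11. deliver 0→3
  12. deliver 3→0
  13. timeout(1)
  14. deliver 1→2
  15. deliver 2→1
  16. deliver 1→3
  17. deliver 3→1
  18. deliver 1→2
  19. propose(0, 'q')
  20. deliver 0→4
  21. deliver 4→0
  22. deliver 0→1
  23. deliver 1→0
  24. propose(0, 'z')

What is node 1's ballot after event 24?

11

after 1 — timeout(0): n0:cand/b5/[-]
after 2 — deliver 0→3: n3:foll/b5/[-]
after 3 — deliver 3→0: ·
after 4 — deliver 0→4: n4:foll/b5/[-]
after 5 — deliver 4→0: n0:lead/b5/[-]
after 6 — deliver 0→2: n2:foll/b5/[-]
after 7 — deliver 2→0: ·
after 8 — deliver 0→1: n1:foll/b5/[-]
after 9 — deliver 1→0: ·
after 10 — propose(0,'q'): ·
after 11 — deliver 0→3: n3:foll/b5/[q]
after 12 — deliver 3→0: ·
after 13 — timeout(1): n1:cand/b11/[-]
after 14 — deliver 1→2: n2:foll/b11/[-]
after 15 — deliver 2→1: ·
after 16 — deliver 1→3: n3:foll/b11/[q]
after 17 — deliver 3→1: n1:lead/b11/[-]
after 18 — deliver 1→2: ·
after 19 — propose(0,'q'): ·
after 20 — deliver 0→4: n4:foll/b5/[q]
after 21 — deliver 4→0: ·
after 22 — deliver 0→1: ·
after 23 — deliver 1→0: n0:foll/b11/[-]
after 24 — propose(0,'z'): ·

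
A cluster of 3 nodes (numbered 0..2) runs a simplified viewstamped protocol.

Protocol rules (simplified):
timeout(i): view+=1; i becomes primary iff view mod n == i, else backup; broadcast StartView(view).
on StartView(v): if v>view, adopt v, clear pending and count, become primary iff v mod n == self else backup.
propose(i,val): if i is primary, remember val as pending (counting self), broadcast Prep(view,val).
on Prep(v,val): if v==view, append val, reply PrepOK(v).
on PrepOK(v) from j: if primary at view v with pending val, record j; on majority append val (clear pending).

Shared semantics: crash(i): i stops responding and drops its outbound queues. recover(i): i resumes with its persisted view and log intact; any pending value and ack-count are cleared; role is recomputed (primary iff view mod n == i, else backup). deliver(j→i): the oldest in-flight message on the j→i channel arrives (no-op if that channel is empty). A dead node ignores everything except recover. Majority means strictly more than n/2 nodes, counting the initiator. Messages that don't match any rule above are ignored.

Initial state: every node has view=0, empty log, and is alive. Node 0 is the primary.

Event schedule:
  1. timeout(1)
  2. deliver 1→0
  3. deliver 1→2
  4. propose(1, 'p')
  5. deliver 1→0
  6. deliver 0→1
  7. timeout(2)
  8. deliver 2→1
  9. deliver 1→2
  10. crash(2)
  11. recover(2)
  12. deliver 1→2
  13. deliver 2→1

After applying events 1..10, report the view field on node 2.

[1] timeout(1) → N1(prim v1 [-])
[2] deliver 1→0 → N0(back v1 [-])
[3] deliver 1→2 → N2(back v1 [-])
[4] propose(1,'p') → ∅
[5] deliver 1→0 → N0(back v1 [p])
[6] deliver 0→1 → N1(prim v1 [p])
[7] timeout(2) → N2(prim v2 [-])
[8] deliver 2→1 → N1(back v2 [p])
[9] deliver 1→2 → ∅
[10] crash(2) → N2(✗prim v2 [-])

2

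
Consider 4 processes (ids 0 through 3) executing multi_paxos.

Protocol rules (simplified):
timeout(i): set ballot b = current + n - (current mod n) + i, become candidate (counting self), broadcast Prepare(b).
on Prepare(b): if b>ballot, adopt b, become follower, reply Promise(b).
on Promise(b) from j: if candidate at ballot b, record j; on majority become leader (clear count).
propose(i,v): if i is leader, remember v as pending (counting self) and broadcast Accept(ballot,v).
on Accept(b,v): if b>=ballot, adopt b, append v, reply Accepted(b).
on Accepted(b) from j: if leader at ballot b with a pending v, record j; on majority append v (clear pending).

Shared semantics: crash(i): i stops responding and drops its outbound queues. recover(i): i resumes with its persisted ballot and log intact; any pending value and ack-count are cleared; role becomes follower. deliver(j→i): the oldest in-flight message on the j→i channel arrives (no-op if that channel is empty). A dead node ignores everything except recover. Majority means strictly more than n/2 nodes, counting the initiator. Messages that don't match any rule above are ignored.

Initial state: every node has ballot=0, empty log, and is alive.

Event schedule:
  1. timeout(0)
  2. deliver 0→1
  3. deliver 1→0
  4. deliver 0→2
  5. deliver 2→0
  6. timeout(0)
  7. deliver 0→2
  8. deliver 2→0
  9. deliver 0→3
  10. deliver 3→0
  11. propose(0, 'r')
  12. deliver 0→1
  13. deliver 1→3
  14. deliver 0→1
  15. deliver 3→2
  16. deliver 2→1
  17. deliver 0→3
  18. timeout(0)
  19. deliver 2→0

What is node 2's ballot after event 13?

8

after 1 — timeout(0): n0:cand/b4/[-]
after 2 — deliver 0→1: n1:foll/b4/[-]
after 3 — deliver 1→0: ·
after 4 — deliver 0→2: n2:foll/b4/[-]
after 5 — deliver 2→0: n0:lead/b4/[-]
after 6 — timeout(0): n0:cand/b8/[-]
after 7 — deliver 0→2: n2:foll/b8/[-]
after 8 — deliver 2→0: ·
after 9 — deliver 0→3: n3:foll/b4/[-]
after 10 — deliver 3→0: ·
after 11 — propose(0,'r'): ·
after 12 — deliver 0→1: n1:foll/b8/[-]
after 13 — deliver 1→3: ·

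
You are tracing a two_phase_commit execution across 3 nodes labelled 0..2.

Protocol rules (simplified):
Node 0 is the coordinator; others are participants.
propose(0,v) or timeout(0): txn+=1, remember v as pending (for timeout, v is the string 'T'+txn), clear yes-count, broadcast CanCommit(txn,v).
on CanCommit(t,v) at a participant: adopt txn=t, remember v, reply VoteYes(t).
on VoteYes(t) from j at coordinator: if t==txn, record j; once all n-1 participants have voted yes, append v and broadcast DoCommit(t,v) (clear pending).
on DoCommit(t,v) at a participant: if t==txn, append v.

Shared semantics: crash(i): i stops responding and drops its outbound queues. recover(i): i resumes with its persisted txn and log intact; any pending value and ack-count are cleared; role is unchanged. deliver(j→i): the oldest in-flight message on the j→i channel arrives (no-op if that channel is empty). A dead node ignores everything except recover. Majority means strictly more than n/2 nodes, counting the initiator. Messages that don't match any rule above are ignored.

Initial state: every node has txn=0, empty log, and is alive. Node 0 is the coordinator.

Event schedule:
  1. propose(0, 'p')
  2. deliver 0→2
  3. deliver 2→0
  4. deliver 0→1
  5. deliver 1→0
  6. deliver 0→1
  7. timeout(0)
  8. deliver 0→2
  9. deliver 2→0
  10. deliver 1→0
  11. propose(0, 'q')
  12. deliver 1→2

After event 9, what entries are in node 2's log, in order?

[1] propose(0,'p') → N0(coor t1 [-])
[2] deliver 0→2 → N2(part t1 [-])
[3] deliver 2→0 → ∅
[4] deliver 0→1 → N1(part t1 [-])
[5] deliver 1→0 → N0(coor t1 [p])
[6] deliver 0→1 → N1(part t1 [p])
[7] timeout(0) → N0(coor t2 [p])
[8] deliver 0→2 → N2(part t1 [p])
[9] deliver 2→0 → ∅

p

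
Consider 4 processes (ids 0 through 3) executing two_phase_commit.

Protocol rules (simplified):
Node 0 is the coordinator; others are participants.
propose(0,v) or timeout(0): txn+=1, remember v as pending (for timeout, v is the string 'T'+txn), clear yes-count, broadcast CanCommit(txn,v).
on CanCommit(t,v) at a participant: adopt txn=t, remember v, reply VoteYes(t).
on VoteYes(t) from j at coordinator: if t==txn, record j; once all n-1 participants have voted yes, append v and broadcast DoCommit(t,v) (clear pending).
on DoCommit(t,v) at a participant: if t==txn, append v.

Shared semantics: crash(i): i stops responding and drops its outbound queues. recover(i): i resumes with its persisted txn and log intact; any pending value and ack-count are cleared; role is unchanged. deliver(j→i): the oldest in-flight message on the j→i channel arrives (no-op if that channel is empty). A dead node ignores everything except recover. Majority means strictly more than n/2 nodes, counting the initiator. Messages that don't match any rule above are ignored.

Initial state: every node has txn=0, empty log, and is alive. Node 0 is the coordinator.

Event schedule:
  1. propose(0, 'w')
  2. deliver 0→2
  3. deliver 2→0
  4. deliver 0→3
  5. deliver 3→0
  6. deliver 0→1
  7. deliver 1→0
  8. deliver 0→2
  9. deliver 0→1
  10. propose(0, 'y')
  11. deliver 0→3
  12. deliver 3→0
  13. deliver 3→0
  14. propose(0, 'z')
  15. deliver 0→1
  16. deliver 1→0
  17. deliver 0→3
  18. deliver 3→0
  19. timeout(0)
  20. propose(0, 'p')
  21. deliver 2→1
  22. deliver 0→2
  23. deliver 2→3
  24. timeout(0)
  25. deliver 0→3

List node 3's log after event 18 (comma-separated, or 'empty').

w

e1 propose(0,'w'): 0[coor,t=1,-]
e2 deliver 0→2: 2[part,t=1,-]
e3 deliver 2→0: ·
e4 deliver 0→3: 3[part,t=1,-]
e5 deliver 3→0: ·
e6 deliver 0→1: 1[part,t=1,-]
e7 deliver 1→0: 0[coor,t=1,w]
e8 deliver 0→2: 2[part,t=1,w]
e9 deliver 0→1: 1[part,t=1,w]
e10 propose(0,'y'): 0[coor,t=2,w]
e11 deliver 0→3: 3[part,t=1,w]
e12 deliver 3→0: ·
e13 deliver 3→0: ·
e14 propose(0,'z'): 0[coor,t=3,w]
e15 deliver 0→1: 1[part,t=2,w]
e16 deliver 1→0: ·
e17 deliver 0→3: 3[part,t=2,w]
e18 deliver 3→0: ·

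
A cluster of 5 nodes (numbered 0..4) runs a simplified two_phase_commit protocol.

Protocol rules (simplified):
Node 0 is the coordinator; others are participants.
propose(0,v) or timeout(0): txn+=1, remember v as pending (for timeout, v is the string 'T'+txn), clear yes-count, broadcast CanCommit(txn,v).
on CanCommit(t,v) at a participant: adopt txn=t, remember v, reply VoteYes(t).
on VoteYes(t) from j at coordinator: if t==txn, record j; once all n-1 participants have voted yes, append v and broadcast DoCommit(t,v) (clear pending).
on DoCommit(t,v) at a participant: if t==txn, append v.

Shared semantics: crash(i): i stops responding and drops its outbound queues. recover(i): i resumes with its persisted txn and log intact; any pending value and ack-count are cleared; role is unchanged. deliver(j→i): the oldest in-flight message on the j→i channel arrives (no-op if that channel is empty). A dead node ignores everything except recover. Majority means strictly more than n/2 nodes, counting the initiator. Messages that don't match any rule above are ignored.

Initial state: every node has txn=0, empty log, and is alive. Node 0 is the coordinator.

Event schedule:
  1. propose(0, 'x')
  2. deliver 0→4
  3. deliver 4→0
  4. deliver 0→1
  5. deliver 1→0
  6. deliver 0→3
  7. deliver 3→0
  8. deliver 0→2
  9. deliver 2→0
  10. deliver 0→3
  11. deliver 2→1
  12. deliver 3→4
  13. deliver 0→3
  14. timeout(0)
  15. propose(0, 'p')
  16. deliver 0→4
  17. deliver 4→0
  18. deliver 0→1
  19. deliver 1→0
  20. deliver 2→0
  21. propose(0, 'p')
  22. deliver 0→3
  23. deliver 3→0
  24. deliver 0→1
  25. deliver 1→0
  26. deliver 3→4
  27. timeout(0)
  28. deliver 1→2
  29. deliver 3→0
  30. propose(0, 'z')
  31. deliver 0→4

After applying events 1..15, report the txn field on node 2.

1

1. propose(0,'x'):  <0:coor t1 ->
2. deliver 0→4:  <4:part t1 ->
3. deliver 4→0:  nop
4. deliver 0→1:  <1:part t1 ->
5. deliver 1→0:  nop
6. deliver 0→3:  <3:part t1 ->
7. deliver 3→0:  nop
8. deliver 0→2:  <2:part t1 ->
9. deliver 2→0:  <0:coor t1 x>
10. deliver 0→3:  <3:part t1 x>
11. deliver 2→1:  nop
12. deliver 3→4:  nop
13. deliver 0→3:  nop
14. timeout(0):  <0:coor t2 x>
15. propose(0,'p'):  <0:coor t3 x>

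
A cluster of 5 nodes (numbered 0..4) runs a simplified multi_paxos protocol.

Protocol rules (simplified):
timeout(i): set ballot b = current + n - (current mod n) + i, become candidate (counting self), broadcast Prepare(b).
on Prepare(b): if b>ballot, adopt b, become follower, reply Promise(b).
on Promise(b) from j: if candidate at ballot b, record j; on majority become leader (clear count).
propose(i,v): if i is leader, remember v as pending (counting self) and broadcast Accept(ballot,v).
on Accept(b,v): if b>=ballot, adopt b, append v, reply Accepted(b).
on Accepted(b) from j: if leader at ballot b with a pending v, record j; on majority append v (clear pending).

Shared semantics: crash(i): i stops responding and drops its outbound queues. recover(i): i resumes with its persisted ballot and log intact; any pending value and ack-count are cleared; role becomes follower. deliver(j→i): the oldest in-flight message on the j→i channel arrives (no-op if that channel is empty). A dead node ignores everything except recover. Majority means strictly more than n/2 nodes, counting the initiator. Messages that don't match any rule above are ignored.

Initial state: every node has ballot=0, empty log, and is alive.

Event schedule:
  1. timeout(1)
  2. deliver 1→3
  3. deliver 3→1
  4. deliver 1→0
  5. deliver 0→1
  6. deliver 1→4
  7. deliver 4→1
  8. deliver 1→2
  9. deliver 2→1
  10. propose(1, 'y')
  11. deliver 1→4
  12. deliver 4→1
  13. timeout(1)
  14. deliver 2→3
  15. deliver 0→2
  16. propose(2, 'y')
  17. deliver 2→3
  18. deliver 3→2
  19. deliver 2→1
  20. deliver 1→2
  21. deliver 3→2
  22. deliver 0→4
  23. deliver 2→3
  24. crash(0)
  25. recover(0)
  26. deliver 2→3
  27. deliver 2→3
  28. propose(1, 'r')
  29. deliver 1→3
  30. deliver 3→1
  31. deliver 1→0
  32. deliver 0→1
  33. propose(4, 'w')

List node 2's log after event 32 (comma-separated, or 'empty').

1. timeout(1):  <1:cand b6 ->
2. deliver 1→3:  <3:foll b6 ->
3. deliver 3→1:  nop
4. deliver 1→0:  <0:foll b6 ->
5. deliver 0→1:  <1:lead b6 ->
6. deliver 1→4:  <4:foll b6 ->
7. deliver 4→1:  nop
8. deliver 1→2:  <2:foll b6 ->
9. deliver 2→1:  nop
10. propose(1,'y'):  nop
11. deliver 1→4:  <4:foll b6 y>
12. deliver 4→1:  nop
13. timeout(1):  <1:cand b11 ->
14. deliver 2→3:  nop
15. deliver 0→2:  nop
16. propose(2,'y'):  nop
17. deliver 2→3:  nop
18. deliver 3→2:  nop
19. deliver 2→1:  nop
20. deliver 1→2:  <2:foll b6 y>
21. deliver 3→2:  nop
22. deliver 0→4:  nop
23. deliver 2→3:  nop
24. crash(0):  <0:✗foll b6 ->
25. recover(0):  <0:foll b6 ->
26. deliver 2→3:  nop
27. deliver 2→3:  nop
28. propose(1,'r'):  nop
29. deliver 1→3:  <3:foll b6 y>
30. deliver 3→1:  nop
31. deliver 1→0:  <0:foll b6 y>
32. deliver 0→1:  nop

y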